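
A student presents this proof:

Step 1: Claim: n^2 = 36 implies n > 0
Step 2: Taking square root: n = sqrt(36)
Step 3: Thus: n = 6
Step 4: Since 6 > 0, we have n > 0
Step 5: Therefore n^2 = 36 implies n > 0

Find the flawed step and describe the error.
Step 2: Taking square root: n = sqrt(36)

Step 2 takes the square root and assumes the positive root only. The equation n^2 = 36 actually has two solutions: n = 6 and n = -6. The proof silently assumes n > 0 without justification, then uses this assumption to conclude n > 0, which is circular. The counterexample n = -6 shows the claim is false.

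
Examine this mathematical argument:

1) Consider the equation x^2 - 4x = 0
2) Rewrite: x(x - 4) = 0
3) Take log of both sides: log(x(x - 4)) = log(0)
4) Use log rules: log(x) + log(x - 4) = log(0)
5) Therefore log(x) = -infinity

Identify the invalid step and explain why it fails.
Step 3: Take log of both sides: log(x(x - 4)) = log(0)

Step 3 takes the logarithm of both sides, resulting in log(0) on the right side. The logarithm is only defined for positive numbers; log(0) is undefined (approaches negative infinity). This operation is invalid.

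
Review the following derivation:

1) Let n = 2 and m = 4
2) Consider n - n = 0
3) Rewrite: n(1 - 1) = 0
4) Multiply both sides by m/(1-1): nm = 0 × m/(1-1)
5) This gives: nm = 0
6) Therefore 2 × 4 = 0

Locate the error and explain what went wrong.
Step 4: Multiply both sides by m/(1-1): nm = 0 × m/(1-1)

Step 4 multiplies both sides by m/(1-1). However, 1-1 = 0, so this is multiplication by m/0, which is undefined. We cannot multiply by an undefined expression.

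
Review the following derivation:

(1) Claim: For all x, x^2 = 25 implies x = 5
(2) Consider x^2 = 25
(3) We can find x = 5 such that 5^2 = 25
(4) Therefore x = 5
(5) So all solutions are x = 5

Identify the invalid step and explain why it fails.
Step 4: Therefore x = 5

Step 4 incorrectly concludes that x = 5 is the only solution. The proof shows that x = 5 is A solution (existence), but does not show it is the ONLY solution (uniqueness). In fact, x = -5 is also a solution since (-5)^2 = 25. Finding one solution doesn't prove there are no others.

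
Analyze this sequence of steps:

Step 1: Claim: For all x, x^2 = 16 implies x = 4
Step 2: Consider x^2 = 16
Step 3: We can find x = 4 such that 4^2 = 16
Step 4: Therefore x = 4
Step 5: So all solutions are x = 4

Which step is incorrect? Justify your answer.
Step 4: Therefore x = 4

Step 4 incorrectly concludes that x = 4 is the only solution. The proof shows that x = 4 is A solution (existence), but does not show it is the ONLY solution (uniqueness). In fact, x = -4 is also a solution since (-4)^2 = 16. Finding one solution doesn't prove there are no others.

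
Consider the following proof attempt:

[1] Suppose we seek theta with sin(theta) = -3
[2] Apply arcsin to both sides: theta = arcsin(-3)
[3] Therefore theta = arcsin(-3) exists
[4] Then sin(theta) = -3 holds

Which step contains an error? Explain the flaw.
Step 2: Apply arcsin to both sides: theta = arcsin(-3)

Step 2 applies arcsin to -3. However, arcsin(x) is only defined for x in [-1, 1] because sin(theta) can only produce values in that range. Since |-3| > 1, arcsin(-3) is undefined. There is no angle whose sine equals -3.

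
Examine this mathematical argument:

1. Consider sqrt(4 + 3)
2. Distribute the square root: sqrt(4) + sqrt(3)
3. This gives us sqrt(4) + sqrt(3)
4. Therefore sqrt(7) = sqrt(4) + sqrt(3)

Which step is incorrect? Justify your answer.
Step 2: Distribute the square root: sqrt(4) + sqrt(3)

Step 2 incorrectly 'distributes' the square root over addition. The square root function does not distribute: sqrt(a + b) ≠ sqrt(a) + sqrt(b). In fact, sqrt(4 + 3) = sqrt(7) ≈ 2.6458, while sqrt(4) + sqrt(3) ≈ 3.7321.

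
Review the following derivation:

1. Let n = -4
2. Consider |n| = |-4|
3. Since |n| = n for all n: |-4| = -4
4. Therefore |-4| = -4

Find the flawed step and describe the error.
Step 3: Since |n| = n for all n: |-4| = -4

Step 3 incorrectly states that |n| = n for all n. The correct definition is |n| = n when n >= 0, and |n| = -n when n < 0. Since -4 < 0, we have |-4| = -(-4) = 4, not -4.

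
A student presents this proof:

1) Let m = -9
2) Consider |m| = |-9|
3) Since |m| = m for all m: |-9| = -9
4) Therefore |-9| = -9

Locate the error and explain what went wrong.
Step 3: Since |m| = m for all m: |-9| = -9

Step 3 incorrectly states that |m| = m for all m. The correct definition is |m| = m when m >= 0, and |m| = -m when m < 0. Since -9 < 0, we have |-9| = -(-9) = 9, not -9.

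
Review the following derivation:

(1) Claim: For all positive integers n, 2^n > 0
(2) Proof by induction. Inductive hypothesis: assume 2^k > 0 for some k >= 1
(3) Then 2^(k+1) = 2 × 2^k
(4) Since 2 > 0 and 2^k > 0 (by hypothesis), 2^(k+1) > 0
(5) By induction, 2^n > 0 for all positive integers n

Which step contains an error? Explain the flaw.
Step 5: By induction, 2^n > 0 for all positive integers n

Step 5 concludes the proof by induction, but no base case was ever established. A valid induction proof requires: (1) a base case proving 2^1 > 0, and (2) an inductive step showing IF 2^k > 0 THEN 2^(k+1) > 0. Steps 2-4 correctly establish the inductive step, but without the base case the conclusion in step 5 does not follow.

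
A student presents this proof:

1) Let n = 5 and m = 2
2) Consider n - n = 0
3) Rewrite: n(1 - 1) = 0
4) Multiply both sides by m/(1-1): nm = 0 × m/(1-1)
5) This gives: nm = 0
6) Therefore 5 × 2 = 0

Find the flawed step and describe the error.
Step 4: Multiply both sides by m/(1-1): nm = 0 × m/(1-1)

Step 4 multiplies both sides by m/(1-1). However, 1-1 = 0, so this is multiplication by m/0, which is undefined. We cannot multiply by an undefined expression.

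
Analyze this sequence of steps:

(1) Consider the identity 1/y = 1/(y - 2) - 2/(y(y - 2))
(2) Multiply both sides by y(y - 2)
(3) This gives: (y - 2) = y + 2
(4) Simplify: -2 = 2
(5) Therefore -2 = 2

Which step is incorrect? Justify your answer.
Step 3: This gives: (y - 2) = y + 2

Step 3 makes a sign error when clearing denominators. Multiplying -2/(y(y - 2)) by y(y - 2) gives -2, not +2. The correct result is (y - 2) = y - 2, which is trivially true, not (y - 2) = y + 2. (Step 1 is a valid identity: 1/(y - 2) - 2/(y(y - 2)) = (y - 2)/(y(y - 2)) = 1/y.)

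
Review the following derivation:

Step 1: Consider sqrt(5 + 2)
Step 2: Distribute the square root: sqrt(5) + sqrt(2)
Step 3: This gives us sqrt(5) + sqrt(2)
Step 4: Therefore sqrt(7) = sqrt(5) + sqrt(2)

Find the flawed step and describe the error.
Step 2: Distribute the square root: sqrt(5) + sqrt(2)

Step 2 incorrectly 'distributes' the square root over addition. The square root function does not distribute: sqrt(a + b) ≠ sqrt(a) + sqrt(b). In fact, sqrt(5 + 2) = sqrt(7) ≈ 2.6458, while sqrt(5) + sqrt(2) ≈ 3.6503.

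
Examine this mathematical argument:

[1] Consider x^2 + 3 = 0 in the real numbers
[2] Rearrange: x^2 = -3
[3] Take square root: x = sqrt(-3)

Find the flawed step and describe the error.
Step 3: Take square root: x = sqrt(-3)

Step 3 takes the square root of -3, which is negative. In the real number system, the square root of a negative number is undefined. The equation x^2 + 3 = 0 has no real solutions. Square roots of negative numbers only exist in the complex numbers.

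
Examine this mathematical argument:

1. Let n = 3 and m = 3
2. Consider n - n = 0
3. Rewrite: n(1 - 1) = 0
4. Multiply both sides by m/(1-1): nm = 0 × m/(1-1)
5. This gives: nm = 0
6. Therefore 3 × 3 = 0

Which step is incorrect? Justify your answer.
Step 4: Multiply both sides by m/(1-1): nm = 0 × m/(1-1)

Step 4 multiplies both sides by m/(1-1). However, 1-1 = 0, so this is multiplication by m/0, which is undefined. We cannot multiply by an undefined expression.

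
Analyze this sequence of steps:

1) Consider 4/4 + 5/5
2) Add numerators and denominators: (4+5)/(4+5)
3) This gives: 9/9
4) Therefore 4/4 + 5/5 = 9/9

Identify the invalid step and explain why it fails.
Step 2: Add numerators and denominators: (4+5)/(4+5)

Step 2 incorrectly adds fractions by separately adding numerators and denominators. This is wrong. The correct method requires a common denominator: 4/4 + 5/5 = (4×5 + 5×4)/(4×5) = 40/20 = 2. The method used gives 9/9, which is different.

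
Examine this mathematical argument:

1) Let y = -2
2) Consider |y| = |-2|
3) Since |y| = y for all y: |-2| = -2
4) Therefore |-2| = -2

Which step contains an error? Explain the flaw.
Step 3: Since |y| = y for all y: |-2| = -2

Step 3 incorrectly states that |y| = y for all y. The correct definition is |y| = y when y >= 0, and |y| = -y when y < 0. Since -2 < 0, we have |-2| = -(-2) = 2, not -2.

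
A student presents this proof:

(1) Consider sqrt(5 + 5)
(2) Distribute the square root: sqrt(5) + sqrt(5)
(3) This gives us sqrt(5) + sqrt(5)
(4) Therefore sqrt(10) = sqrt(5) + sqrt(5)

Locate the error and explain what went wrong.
Step 2: Distribute the square root: sqrt(5) + sqrt(5)

Step 2 incorrectly 'distributes' the square root over addition. The square root function does not distribute: sqrt(a + b) ≠ sqrt(a) + sqrt(b). In fact, sqrt(5 + 5) = sqrt(10) ≈ 3.1623, while sqrt(5) + sqrt(5) ≈ 4.4721.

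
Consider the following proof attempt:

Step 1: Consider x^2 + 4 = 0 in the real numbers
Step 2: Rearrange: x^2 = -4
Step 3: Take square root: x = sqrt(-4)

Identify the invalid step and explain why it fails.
Step 3: Take square root: x = sqrt(-4)

Step 3 takes the square root of -4, which is negative. In the real number system, the square root of a negative number is undefined. The equation x^2 + 4 = 0 has no real solutions. Square roots of negative numbers only exist in the complex numbers.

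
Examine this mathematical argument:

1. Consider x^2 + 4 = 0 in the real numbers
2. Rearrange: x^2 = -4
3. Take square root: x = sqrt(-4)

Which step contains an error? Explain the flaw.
Step 3: Take square root: x = sqrt(-4)

Step 3 takes the square root of -4, which is negative. In the real number system, the square root of a negative number is undefined. The equation x^2 + 4 = 0 has no real solutions. Square roots of negative numbers only exist in the complex numbers.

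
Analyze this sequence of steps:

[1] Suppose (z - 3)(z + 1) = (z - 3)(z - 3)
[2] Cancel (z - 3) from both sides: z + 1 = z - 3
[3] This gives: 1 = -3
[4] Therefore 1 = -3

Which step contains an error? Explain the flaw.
Step 2: Cancel (z - 3) from both sides: z + 1 = z - 3

Step 2 cancels (z - 3) from both sides. This is only valid if (z - 3) ≠ 0, i.e., z ≠ 3. When z = 3, both sides equal zero regardless of the other factors. The correct approach requires considering z = 3 as a separate case.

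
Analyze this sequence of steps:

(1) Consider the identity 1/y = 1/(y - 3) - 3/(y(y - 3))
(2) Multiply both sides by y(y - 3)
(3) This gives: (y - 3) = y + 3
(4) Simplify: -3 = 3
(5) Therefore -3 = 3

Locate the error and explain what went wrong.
Step 3: This gives: (y - 3) = y + 3

Step 3 makes a sign error when clearing denominators. Multiplying -3/(y(y - 3)) by y(y - 3) gives -3, not +3. The correct result is (y - 3) = y - 3, which is trivially true, not (y - 3) = y + 3. (Step 1 is a valid identity: 1/(y - 3) - 3/(y(y - 3)) = (y - 3)/(y(y - 3)) = 1/y.)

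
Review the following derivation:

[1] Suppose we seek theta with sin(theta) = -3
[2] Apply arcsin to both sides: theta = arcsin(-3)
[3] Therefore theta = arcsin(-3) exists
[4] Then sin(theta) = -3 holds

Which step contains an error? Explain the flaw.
Step 2: Apply arcsin to both sides: theta = arcsin(-3)

Step 2 applies arcsin to -3. However, arcsin(x) is only defined for x in [-1, 1] because sin(theta) can only produce values in that range. Since |-3| > 1, arcsin(-3) is undefined. There is no angle whose sine equals -3.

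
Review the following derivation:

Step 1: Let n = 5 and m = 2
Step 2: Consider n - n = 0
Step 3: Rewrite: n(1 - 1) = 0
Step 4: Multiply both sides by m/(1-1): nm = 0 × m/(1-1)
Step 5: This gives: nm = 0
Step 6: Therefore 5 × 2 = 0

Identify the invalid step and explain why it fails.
Step 4: Multiply both sides by m/(1-1): nm = 0 × m/(1-1)

Step 4 multiplies both sides by m/(1-1). However, 1-1 = 0, so this is multiplication by m/0, which is undefined. We cannot multiply by an undefined expression.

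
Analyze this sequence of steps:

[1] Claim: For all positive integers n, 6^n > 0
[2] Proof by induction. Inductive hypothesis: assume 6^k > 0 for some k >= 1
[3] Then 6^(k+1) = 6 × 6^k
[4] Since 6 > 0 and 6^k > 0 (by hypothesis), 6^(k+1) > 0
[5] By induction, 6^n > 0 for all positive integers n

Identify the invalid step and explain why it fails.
Step 5: By induction, 6^n > 0 for all positive integers n

Step 5 concludes the proof by induction, but no base case was ever established. A valid induction proof requires: (1) a base case proving 6^1 > 0, and (2) an inductive step showing IF 6^k > 0 THEN 6^(k+1) > 0. Steps 2-4 correctly establish the inductive step, but without the base case the conclusion in step 5 does not follow.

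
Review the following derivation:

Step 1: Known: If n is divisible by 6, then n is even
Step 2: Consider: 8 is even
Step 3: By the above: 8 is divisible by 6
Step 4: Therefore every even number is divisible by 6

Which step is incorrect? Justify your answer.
Step 3: By the above: 8 is divisible by 6

Step 3 commits the fallacy of affirming the consequent. The known fact 'divisible by 6 → even' does NOT imply 'even → divisible by 6'. That would be the converse, which is false. For example, 8 is even but 8 ÷ 6 = 1.33, which is not an integer.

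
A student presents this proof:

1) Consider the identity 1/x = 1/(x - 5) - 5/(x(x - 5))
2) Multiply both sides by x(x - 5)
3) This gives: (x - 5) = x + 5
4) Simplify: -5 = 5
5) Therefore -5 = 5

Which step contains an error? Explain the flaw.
Step 3: This gives: (x - 5) = x + 5

Step 3 makes a sign error when clearing denominators. Multiplying -5/(x(x - 5)) by x(x - 5) gives -5, not +5. The correct result is (x - 5) = x - 5, which is trivially true, not (x - 5) = x + 5. (Step 1 is a valid identity: 1/(x - 5) - 5/(x(x - 5)) = (x - 5)/(x(x - 5)) = 1/x.)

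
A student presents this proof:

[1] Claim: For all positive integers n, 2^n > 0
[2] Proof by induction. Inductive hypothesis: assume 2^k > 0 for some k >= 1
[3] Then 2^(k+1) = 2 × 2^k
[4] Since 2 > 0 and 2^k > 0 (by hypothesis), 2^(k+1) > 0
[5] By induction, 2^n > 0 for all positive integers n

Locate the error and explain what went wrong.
Step 5: By induction, 2^n > 0 for all positive integers n

Step 5 concludes the proof by induction, but no base case was ever established. A valid induction proof requires: (1) a base case proving 2^1 > 0, and (2) an inductive step showing IF 2^k > 0 THEN 2^(k+1) > 0. Steps 2-4 correctly establish the inductive step, but without the base case the conclusion in step 5 does not follow.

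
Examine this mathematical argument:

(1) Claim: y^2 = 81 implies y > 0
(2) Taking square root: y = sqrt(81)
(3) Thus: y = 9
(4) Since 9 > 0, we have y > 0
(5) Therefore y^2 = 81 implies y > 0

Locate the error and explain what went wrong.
Step 2: Taking square root: y = sqrt(81)

Step 2 takes the square root and assumes the positive root only. The equation y^2 = 81 actually has two solutions: y = 9 and y = -9. The proof silently assumes y > 0 without justification, then uses this assumption to conclude y > 0, which is circular. The counterexample y = -9 shows the claim is false.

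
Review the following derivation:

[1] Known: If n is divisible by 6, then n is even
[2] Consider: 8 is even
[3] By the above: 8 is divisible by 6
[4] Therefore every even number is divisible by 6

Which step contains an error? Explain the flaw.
Step 3: By the above: 8 is divisible by 6

Step 3 commits the fallacy of affirming the consequent. The known fact 'divisible by 6 → even' does NOT imply 'even → divisible by 6'. That would be the converse, which is false. For example, 8 is even but 8 ÷ 6 = 1.33, which is not an integer.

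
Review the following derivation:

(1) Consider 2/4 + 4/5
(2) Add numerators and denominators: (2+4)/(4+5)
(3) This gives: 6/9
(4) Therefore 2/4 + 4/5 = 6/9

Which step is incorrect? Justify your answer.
Step 2: Add numerators and denominators: (2+4)/(4+5)

Step 2 incorrectly adds fractions by separately adding numerators and denominators. This is wrong. The correct method requires a common denominator: 2/4 + 4/5 = (2×5 + 4×4)/(4×5) = 26/20 = 13/10. The method used gives 6/9, which is different.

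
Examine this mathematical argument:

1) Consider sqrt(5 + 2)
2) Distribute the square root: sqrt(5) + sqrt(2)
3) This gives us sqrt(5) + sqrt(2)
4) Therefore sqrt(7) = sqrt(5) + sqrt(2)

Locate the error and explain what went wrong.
Step 2: Distribute the square root: sqrt(5) + sqrt(2)

Step 2 incorrectly 'distributes' the square root over addition. The square root function does not distribute: sqrt(a + b) ≠ sqrt(a) + sqrt(b). In fact, sqrt(5 + 2) = sqrt(7) ≈ 2.6458, while sqrt(5) + sqrt(2) ≈ 3.6503.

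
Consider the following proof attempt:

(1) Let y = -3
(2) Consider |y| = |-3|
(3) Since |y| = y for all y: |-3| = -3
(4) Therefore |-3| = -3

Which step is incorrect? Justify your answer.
Step 3: Since |y| = y for all y: |-3| = -3

Step 3 incorrectly states that |y| = y for all y. The correct definition is |y| = y when y >= 0, and |y| = -y when y < 0. Since -3 < 0, we have |-3| = -(-3) = 3, not -3.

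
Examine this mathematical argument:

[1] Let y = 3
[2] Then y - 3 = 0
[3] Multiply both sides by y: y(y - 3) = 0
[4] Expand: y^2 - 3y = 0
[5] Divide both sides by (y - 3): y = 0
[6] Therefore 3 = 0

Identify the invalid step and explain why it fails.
Step 5: Divide both sides by (y - 3): y = 0

Step 5 divides both sides by (y - 3). However, since y = 3, we have (y - 3) = 0. Division by zero is undefined, making this step invalid.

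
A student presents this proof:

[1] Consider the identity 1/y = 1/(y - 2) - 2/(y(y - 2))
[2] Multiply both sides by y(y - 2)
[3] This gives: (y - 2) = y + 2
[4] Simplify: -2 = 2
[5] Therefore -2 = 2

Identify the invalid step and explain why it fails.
Step 3: This gives: (y - 2) = y + 2

Step 3 makes a sign error when clearing denominators. Multiplying -2/(y(y - 2)) by y(y - 2) gives -2, not +2. The correct result is (y - 2) = y - 2, which is trivially true, not (y - 2) = y + 2. (Step 1 is a valid identity: 1/(y - 2) - 2/(y(y - 2)) = (y - 2)/(y(y - 2)) = 1/y.)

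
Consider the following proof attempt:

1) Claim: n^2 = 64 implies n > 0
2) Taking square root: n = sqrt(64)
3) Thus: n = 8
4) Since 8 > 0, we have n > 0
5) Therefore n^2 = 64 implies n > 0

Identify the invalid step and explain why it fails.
Step 2: Taking square root: n = sqrt(64)

Step 2 takes the square root and assumes the positive root only. The equation n^2 = 64 actually has two solutions: n = 8 and n = -8. The proof silently assumes n > 0 without justification, then uses this assumption to conclude n > 0, which is circular. The counterexample n = -8 shows the claim is false.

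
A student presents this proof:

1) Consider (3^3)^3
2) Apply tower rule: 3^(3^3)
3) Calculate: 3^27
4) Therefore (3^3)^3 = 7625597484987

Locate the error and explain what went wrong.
Step 2: Apply tower rule: 3^(3^3)

Step 2 incorrectly states that (a^b)^c = a^(b^c). The correct rule is (a^b)^c = a^(b×c). The actual value is (3^3)^3 = 3^9 = 19683, not 3^27 = 7625597484987.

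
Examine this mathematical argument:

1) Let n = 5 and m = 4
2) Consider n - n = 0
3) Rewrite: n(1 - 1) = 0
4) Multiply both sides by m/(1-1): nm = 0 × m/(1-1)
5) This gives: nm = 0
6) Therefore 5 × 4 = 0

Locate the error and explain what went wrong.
Step 4: Multiply both sides by m/(1-1): nm = 0 × m/(1-1)

Step 4 multiplies both sides by m/(1-1). However, 1-1 = 0, so this is multiplication by m/0, which is undefined. We cannot multiply by an undefined expression.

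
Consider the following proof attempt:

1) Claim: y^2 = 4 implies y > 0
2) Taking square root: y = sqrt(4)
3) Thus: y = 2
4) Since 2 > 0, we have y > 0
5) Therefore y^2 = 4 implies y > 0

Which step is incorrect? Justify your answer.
Step 2: Taking square root: y = sqrt(4)

Step 2 takes the square root and assumes the positive root only. The equation y^2 = 4 actually has two solutions: y = 2 and y = -2. The proof silently assumes y > 0 without justification, then uses this assumption to conclude y > 0, which is circular. The counterexample y = -2 shows the claim is false.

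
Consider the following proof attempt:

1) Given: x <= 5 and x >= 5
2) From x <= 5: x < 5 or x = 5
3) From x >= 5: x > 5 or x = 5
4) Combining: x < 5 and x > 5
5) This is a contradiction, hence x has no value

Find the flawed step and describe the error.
Step 4: Combining: x < 5 and x > 5

Step 4 incorrectly combines the conditions. From x <= 5 and x >= 5, the intersection is x = 5. The error treats the 'or' cases as 'and' requirements. The correct conclusion is that x = 5 is the unique solution, not that no solution exists.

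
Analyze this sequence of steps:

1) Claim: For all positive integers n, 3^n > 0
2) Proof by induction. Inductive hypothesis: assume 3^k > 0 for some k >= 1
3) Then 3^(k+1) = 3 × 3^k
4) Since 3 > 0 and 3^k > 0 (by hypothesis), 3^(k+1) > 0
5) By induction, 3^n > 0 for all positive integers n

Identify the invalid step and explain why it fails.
Step 5: By induction, 3^n > 0 for all positive integers n

Step 5 concludes the proof by induction, but no base case was ever established. A valid induction proof requires: (1) a base case proving 3^1 > 0, and (2) an inductive step showing IF 3^k > 0 THEN 3^(k+1) > 0. Steps 2-4 correctly establish the inductive step, but without the base case the conclusion in step 5 does not follow.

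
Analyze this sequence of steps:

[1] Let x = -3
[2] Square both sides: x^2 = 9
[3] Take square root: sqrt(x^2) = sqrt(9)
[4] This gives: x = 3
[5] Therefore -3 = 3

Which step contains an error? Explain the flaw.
Step 4: This gives: x = 3

Step 4 incorrectly states that sqrt(x^2) = x. The correct identity is sqrt(x^2) = |x|. Since x = -3 < 0, we have sqrt(x^2) = |-3| = 3, not x = -3.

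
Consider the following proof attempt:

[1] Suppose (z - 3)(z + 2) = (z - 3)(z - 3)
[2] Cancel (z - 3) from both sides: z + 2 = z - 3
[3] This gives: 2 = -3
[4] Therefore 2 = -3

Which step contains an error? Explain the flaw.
Step 2: Cancel (z - 3) from both sides: z + 2 = z - 3

Step 2 cancels (z - 3) from both sides. This is only valid if (z - 3) ≠ 0, i.e., z ≠ 3. When z = 3, both sides equal zero regardless of the other factors. The correct approach requires considering z = 3 as a separate case.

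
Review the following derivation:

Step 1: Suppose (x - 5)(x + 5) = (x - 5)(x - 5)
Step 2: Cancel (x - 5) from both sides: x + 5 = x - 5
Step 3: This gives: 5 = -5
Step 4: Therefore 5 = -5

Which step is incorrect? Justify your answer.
Step 2: Cancel (x - 5) from both sides: x + 5 = x - 5

Step 2 cancels (x - 5) from both sides. This is only valid if (x - 5) ≠ 0, i.e., x ≠ 5. When x = 5, both sides equal zero regardless of the other factors. The correct approach requires considering x = 5 as a separate case.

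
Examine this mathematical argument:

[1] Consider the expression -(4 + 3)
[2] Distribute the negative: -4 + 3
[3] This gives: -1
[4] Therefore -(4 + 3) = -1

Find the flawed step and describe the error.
Step 2: Distribute the negative: -4 + 3

Step 2 incorrectly distributes the negative sign. The correct distribution is -(4 + 3) = -4 - 3 = -7. The negative must be applied to both terms, not just the first. The error treats -(4 + 3) as -4 + 3, which equals -1 instead of -7.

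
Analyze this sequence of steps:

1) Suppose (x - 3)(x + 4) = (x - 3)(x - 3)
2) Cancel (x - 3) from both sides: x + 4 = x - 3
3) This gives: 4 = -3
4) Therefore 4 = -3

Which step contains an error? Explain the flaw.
Step 2: Cancel (x - 3) from both sides: x + 4 = x - 3

Step 2 cancels (x - 3) from both sides. This is only valid if (x - 3) ≠ 0, i.e., x ≠ 3. When x = 3, both sides equal zero regardless of the other factors. The correct approach requires considering x = 3 as a separate case.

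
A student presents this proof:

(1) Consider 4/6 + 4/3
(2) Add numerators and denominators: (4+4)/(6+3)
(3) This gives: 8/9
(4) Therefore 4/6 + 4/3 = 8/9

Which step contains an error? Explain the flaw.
Step 2: Add numerators and denominators: (4+4)/(6+3)

Step 2 incorrectly adds fractions by separately adding numerators and denominators. This is wrong. The correct method requires a common denominator: 4/6 + 4/3 = (4×3 + 4×6)/(6×3) = 36/18 = 2. The method used gives 8/9, which is different.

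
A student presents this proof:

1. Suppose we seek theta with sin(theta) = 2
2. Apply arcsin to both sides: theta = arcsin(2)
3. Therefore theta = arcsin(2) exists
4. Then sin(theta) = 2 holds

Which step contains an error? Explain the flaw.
Step 2: Apply arcsin to both sides: theta = arcsin(2)

Step 2 applies arcsin to 2. However, arcsin(x) is only defined for x in [-1, 1] because sin(theta) can only produce values in that range. Since |2| > 1, arcsin(2) is undefined. There is no angle whose sine equals 2.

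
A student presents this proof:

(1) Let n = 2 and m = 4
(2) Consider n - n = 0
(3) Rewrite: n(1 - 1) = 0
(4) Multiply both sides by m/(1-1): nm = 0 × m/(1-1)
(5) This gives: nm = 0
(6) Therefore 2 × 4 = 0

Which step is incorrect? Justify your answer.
Step 4: Multiply both sides by m/(1-1): nm = 0 × m/(1-1)

Step 4 multiplies both sides by m/(1-1). However, 1-1 = 0, so this is multiplication by m/0, which is undefined. We cannot multiply by an undefined expression.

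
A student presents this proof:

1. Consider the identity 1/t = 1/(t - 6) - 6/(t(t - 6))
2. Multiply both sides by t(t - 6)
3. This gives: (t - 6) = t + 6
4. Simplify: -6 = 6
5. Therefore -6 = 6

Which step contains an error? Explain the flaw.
Step 3: This gives: (t - 6) = t + 6

Step 3 makes a sign error when clearing denominators. Multiplying -6/(t(t - 6)) by t(t - 6) gives -6, not +6. The correct result is (t - 6) = t - 6, which is trivially true, not (t - 6) = t + 6. (Step 1 is a valid identity: 1/(t - 6) - 6/(t(t - 6)) = (t - 6)/(t(t - 6)) = 1/t.)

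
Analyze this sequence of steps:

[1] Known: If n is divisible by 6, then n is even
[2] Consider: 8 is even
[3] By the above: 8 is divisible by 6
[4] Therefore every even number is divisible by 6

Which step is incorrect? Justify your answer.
Step 3: By the above: 8 is divisible by 6

Step 3 commits the fallacy of affirming the consequent. The known fact 'divisible by 6 → even' does NOT imply 'even → divisible by 6'. That would be the converse, which is false. For example, 8 is even but 8 ÷ 6 = 1.33, which is not an integer.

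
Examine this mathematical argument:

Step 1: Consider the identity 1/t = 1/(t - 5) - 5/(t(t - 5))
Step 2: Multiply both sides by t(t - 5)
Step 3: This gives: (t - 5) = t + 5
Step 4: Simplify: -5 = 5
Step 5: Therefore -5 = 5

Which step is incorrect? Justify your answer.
Step 3: This gives: (t - 5) = t + 5

Step 3 makes a sign error when clearing denominators. Multiplying -5/(t(t - 5)) by t(t - 5) gives -5, not +5. The correct result is (t - 5) = t - 5, which is trivially true, not (t - 5) = t + 5. (Step 1 is a valid identity: 1/(t - 5) - 5/(t(t - 5)) = (t - 5)/(t(t - 5)) = 1/t.)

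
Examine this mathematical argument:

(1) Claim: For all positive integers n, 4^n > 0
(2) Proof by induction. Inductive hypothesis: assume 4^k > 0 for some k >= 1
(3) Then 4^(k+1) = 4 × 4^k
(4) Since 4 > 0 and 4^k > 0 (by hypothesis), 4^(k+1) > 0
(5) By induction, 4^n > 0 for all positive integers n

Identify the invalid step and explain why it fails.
Step 5: By induction, 4^n > 0 for all positive integers n

Step 5 concludes the proof by induction, but no base case was ever established. A valid induction proof requires: (1) a base case proving 4^1 > 0, and (2) an inductive step showing IF 4^k > 0 THEN 4^(k+1) > 0. Steps 2-4 correctly establish the inductive step, but without the base case the conclusion in step 5 does not follow.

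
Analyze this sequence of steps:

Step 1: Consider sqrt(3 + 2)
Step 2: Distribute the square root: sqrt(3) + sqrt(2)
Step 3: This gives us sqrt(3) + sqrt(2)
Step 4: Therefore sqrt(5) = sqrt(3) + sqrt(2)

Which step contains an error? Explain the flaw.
Step 2: Distribute the square root: sqrt(3) + sqrt(2)

Step 2 incorrectly 'distributes' the square root over addition. The square root function does not distribute: sqrt(a + b) ≠ sqrt(a) + sqrt(b). In fact, sqrt(3 + 2) = sqrt(5) ≈ 2.2361, while sqrt(3) + sqrt(2) ≈ 3.1463.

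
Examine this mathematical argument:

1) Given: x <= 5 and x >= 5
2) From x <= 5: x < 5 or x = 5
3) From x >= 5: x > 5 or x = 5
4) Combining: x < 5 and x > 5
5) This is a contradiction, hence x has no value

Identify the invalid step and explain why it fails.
Step 4: Combining: x < 5 and x > 5

Step 4 incorrectly combines the conditions. From x <= 5 and x >= 5, the intersection is x = 5. The error treats the 'or' cases as 'and' requirements. The correct conclusion is that x = 5 is the unique solution, not that no solution exists.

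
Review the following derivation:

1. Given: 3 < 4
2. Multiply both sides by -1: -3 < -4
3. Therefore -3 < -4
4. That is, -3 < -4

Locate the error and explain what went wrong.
Step 2: Multiply both sides by -1: -3 < -4

Step 2 multiplies both sides by -1 but fails to reverse the inequality sign. When multiplying (or dividing) an inequality by a negative number, the direction must be reversed. Since 3 < 4, we should get -3 > -4, i.e., -3 > -4.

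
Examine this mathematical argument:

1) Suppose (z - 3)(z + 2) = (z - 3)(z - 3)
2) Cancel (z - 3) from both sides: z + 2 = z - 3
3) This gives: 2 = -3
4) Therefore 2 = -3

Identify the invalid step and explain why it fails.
Step 2: Cancel (z - 3) from both sides: z + 2 = z - 3

Step 2 cancels (z - 3) from both sides. This is only valid if (z - 3) ≠ 0, i.e., z ≠ 3. When z = 3, both sides equal zero regardless of the other factors. The correct approach requires considering z = 3 as a separate case.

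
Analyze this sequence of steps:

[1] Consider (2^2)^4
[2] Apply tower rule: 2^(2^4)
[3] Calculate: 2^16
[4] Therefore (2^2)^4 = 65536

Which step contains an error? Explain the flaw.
Step 2: Apply tower rule: 2^(2^4)

Step 2 incorrectly states that (a^b)^c = a^(b^c). The correct rule is (a^b)^c = a^(b×c). The actual value is (2^2)^4 = 2^8 = 256, not 2^16 = 65536.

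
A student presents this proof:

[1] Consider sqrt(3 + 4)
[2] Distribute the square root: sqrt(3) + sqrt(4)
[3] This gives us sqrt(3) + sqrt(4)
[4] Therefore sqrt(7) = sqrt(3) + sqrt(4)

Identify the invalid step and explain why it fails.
Step 2: Distribute the square root: sqrt(3) + sqrt(4)

Step 2 incorrectly 'distributes' the square root over addition. The square root function does not distribute: sqrt(a + b) ≠ sqrt(a) + sqrt(b). In fact, sqrt(3 + 4) = sqrt(7) ≈ 2.6458, while sqrt(3) + sqrt(4) ≈ 3.7321.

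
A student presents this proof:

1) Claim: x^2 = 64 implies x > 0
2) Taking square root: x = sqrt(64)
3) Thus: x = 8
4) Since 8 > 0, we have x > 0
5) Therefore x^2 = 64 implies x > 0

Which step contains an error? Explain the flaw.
Step 2: Taking square root: x = sqrt(64)

Step 2 takes the square root and assumes the positive root only. The equation x^2 = 64 actually has two solutions: x = 8 and x = -8. The proof silently assumes x > 0 without justification, then uses this assumption to conclude x > 0, which is circular. The counterexample x = -8 shows the claim is false.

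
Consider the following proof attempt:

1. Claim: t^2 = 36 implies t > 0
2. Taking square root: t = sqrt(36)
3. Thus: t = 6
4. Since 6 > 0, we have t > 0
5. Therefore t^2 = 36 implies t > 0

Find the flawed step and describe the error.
Step 2: Taking square root: t = sqrt(36)

Step 2 takes the square root and assumes the positive root only. The equation t^2 = 36 actually has two solutions: t = 6 and t = -6. The proof silently assumes t > 0 without justification, then uses this assumption to conclude t > 0, which is circular. The counterexample t = -6 shows the claim is false.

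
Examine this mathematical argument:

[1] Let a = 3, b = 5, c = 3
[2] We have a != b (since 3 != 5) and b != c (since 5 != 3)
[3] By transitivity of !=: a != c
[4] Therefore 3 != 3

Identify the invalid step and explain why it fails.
Step 3: By transitivity of !=: a != c

Step 3 incorrectly applies transitivity to the '!=' relation. Transitivity states: if a R b and b R c, then a R c. However, '!=' is not transitive. Counterexample: 3 != 5 and 5 != 3, but 3 = 3 (both equal 3). Transitivity holds for relations like <, <=, =, but not for !=.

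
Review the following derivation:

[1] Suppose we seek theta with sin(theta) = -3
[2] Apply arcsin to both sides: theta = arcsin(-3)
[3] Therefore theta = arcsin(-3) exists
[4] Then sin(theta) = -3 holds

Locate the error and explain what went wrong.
Step 2: Apply arcsin to both sides: theta = arcsin(-3)

Step 2 applies arcsin to -3. However, arcsin(x) is only defined for x in [-1, 1] because sin(theta) can only produce values in that range. Since |-3| > 1, arcsin(-3) is undefined. There is no angle whose sine equals -3.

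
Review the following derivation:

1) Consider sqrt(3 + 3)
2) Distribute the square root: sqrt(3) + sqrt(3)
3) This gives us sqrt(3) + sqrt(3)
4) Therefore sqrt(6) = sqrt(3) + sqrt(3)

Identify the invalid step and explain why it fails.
Step 2: Distribute the square root: sqrt(3) + sqrt(3)

Step 2 incorrectly 'distributes' the square root over addition. The square root function does not distribute: sqrt(a + b) ≠ sqrt(a) + sqrt(b). In fact, sqrt(3 + 3) = sqrt(6) ≈ 2.4495, while sqrt(3) + sqrt(3) ≈ 3.4641.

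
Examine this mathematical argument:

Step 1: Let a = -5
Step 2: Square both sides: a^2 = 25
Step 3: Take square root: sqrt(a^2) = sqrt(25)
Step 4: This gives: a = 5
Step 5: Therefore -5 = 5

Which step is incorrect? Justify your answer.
Step 4: This gives: a = 5

Step 4 incorrectly states that sqrt(a^2) = a. The correct identity is sqrt(a^2) = |a|. Since a = -5 < 0, we have sqrt(a^2) = |-5| = 5, not a = -5.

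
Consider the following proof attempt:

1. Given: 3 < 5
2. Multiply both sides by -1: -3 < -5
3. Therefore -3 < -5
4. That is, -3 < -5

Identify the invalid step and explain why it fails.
Step 2: Multiply both sides by -1: -3 < -5

Step 2 multiplies both sides by -1 but fails to reverse the inequality sign. When multiplying (or dividing) an inequality by a negative number, the direction must be reversed. Since 3 < 5, we should get -3 > -5, i.e., -3 > -5.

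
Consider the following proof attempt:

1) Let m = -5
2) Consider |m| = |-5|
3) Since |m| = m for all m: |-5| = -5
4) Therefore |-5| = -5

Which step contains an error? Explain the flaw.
Step 3: Since |m| = m for all m: |-5| = -5

Step 3 incorrectly states that |m| = m for all m. The correct definition is |m| = m when m >= 0, and |m| = -m when m < 0. Since -5 < 0, we have |-5| = -(-5) = 5, not -5.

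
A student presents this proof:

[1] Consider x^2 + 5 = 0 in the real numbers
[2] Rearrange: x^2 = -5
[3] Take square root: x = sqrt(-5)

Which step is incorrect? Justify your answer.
Step 3: Take square root: x = sqrt(-5)

Step 3 takes the square root of -5, which is negative. In the real number system, the square root of a negative number is undefined. The equation x^2 + 5 = 0 has no real solutions. Square roots of negative numbers only exist in the complex numbers.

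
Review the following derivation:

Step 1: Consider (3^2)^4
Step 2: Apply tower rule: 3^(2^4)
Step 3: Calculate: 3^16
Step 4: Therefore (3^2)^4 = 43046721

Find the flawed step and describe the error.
Step 2: Apply tower rule: 3^(2^4)

Step 2 incorrectly states that (a^b)^c = a^(b^c). The correct rule is (a^b)^c = a^(b×c). The actual value is (3^2)^4 = 3^8 = 6561, not 3^16 = 43046721.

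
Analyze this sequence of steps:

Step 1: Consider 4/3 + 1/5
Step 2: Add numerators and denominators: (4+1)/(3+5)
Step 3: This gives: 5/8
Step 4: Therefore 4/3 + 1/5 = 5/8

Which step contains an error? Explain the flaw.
Step 2: Add numerators and denominators: (4+1)/(3+5)

Step 2 incorrectly adds fractions by separately adding numerators and denominators. This is wrong. The correct method requires a common denominator: 4/3 + 1/5 = (4×5 + 1×3)/(3×5) = 23/15 = 23/15. The method used gives 5/8, which is different.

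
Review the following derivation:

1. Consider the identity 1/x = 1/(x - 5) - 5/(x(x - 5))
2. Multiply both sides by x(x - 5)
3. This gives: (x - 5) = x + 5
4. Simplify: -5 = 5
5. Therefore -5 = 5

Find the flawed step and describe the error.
Step 3: This gives: (x - 5) = x + 5

Step 3 makes a sign error when clearing denominators. Multiplying -5/(x(x - 5)) by x(x - 5) gives -5, not +5. The correct result is (x - 5) = x - 5, which is trivially true, not (x - 5) = x + 5. (Step 1 is a valid identity: 1/(x - 5) - 5/(x(x - 5)) = (x - 5)/(x(x - 5)) = 1/x.)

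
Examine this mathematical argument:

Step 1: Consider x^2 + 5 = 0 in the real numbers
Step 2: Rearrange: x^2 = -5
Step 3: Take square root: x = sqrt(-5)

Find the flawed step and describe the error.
Step 3: Take square root: x = sqrt(-5)

Step 3 takes the square root of -5, which is negative. In the real number system, the square root of a negative number is undefined. The equation x^2 + 5 = 0 has no real solutions. Square roots of negative numbers only exist in the complex numbers.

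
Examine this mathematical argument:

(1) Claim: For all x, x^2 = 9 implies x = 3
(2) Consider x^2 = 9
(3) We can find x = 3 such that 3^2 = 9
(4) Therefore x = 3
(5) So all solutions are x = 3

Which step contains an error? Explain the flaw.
Step 4: Therefore x = 3

Step 4 incorrectly concludes that x = 3 is the only solution. The proof shows that x = 3 is A solution (existence), but does not show it is the ONLY solution (uniqueness). In fact, x = -3 is also a solution since (-3)^2 = 9. Finding one solution doesn't prove there are no others.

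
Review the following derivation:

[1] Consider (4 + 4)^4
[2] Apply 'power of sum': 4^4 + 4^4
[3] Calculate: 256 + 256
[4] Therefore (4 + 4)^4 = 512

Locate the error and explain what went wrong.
Step 2: Apply 'power of sum': 4^4 + 4^4

Step 2 incorrectly applies a non-existent rule '(a+b)^n = a^n + b^n'. This is false in general. The correct expansion uses the binomial theorem. The actual value is (4 + 4)^4 = 8^4 = 4096, not 512.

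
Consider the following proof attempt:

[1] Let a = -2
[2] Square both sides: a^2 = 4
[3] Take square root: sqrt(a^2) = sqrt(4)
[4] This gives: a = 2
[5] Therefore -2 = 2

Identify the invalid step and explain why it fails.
Step 4: This gives: a = 2

Step 4 incorrectly states that sqrt(a^2) = a. The correct identity is sqrt(a^2) = |a|. Since a = -2 < 0, we have sqrt(a^2) = |-2| = 2, not a = -2.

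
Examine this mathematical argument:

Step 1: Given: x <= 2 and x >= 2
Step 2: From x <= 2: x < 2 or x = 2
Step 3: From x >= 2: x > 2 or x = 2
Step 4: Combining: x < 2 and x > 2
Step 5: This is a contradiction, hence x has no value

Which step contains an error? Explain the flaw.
Step 4: Combining: x < 2 and x > 2

Step 4 incorrectly combines the conditions. From x <= 2 and x >= 2, the intersection is x = 2. The error treats the 'or' cases as 'and' requirements. The correct conclusion is that x = 2 is the unique solution, not that no solution exists.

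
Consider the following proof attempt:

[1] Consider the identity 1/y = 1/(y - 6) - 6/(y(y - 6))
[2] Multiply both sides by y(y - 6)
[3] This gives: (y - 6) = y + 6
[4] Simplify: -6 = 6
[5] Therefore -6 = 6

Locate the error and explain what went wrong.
Step 3: This gives: (y - 6) = y + 6

Step 3 makes a sign error when clearing denominators. Multiplying -6/(y(y - 6)) by y(y - 6) gives -6, not +6. The correct result is (y - 6) = y - 6, which is trivially true, not (y - 6) = y + 6. (Step 1 is a valid identity: 1/(y - 6) - 6/(y(y - 6)) = (y - 6)/(y(y - 6)) = 1/y.)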